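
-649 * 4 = -2596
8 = 8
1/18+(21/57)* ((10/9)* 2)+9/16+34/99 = 1.78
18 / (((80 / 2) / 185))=333 / 4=83.25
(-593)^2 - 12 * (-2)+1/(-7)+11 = 2461787/7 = 351683.86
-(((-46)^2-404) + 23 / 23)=-1713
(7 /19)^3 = 343 /6859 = 0.05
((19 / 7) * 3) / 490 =57 / 3430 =0.02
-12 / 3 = -4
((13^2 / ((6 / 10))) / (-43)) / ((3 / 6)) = -13.10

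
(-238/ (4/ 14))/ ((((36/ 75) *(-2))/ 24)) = 20825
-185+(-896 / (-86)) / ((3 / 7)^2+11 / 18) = -5181319 / 30143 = -171.89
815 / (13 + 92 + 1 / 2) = 1630 / 211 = 7.73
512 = 512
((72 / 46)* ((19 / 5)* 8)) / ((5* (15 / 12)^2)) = 87552 / 14375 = 6.09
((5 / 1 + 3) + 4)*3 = 36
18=18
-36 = -36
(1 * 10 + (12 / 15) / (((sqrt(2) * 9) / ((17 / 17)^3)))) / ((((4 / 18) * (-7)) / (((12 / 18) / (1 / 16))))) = -480 / 7 - 32 * sqrt(2) / 105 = -69.00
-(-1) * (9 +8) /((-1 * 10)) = -17 /10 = -1.70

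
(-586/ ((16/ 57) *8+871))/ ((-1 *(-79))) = -33402/ 3932225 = -0.01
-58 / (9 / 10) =-580 / 9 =-64.44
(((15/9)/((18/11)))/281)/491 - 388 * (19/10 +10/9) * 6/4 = -65283185911/37252170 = -1752.47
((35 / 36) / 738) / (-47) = -35 / 1248696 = -0.00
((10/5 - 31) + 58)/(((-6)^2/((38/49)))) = 551/882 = 0.62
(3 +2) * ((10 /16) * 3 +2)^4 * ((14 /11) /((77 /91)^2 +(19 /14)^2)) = 53533741807 /95434240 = 560.95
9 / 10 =0.90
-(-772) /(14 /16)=6176 /7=882.29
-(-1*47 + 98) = -51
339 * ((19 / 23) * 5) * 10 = 322050 / 23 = 14002.17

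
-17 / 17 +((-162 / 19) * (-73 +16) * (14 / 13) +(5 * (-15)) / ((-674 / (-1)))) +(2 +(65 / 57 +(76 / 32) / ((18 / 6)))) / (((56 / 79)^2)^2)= 537.85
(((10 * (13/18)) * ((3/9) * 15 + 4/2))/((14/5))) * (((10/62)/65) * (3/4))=0.03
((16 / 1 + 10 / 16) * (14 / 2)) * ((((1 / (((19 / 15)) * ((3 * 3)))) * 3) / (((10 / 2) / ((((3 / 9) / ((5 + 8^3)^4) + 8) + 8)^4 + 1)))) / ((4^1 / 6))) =3388335064373626380009517130942108784746122111723289 / 5627330734595141951803450561092909565653895896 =602121.19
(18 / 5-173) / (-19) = 847 / 95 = 8.92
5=5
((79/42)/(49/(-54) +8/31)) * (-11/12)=80817/30436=2.66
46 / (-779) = -46 / 779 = -0.06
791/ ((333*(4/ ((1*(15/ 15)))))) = 791/ 1332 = 0.59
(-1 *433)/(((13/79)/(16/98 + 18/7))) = -4583738/637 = -7195.82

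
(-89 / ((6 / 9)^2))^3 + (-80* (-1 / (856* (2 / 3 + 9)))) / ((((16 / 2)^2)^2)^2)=-209020677036834801 / 26029850624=-8030037.52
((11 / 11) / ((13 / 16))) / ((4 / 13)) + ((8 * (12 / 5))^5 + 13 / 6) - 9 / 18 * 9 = 2609194.30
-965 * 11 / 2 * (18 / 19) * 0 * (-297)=0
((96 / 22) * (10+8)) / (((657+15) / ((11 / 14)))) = 0.09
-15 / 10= -1.50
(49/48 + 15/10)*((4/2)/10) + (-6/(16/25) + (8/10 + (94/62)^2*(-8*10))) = -44274257/230640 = -191.96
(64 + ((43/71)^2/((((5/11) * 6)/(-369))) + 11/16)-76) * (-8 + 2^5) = -73727043/50410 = -1462.55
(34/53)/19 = 34/1007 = 0.03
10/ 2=5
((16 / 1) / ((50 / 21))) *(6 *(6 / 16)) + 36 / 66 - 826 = -810.33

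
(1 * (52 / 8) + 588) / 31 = 1189 / 62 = 19.18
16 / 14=8 / 7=1.14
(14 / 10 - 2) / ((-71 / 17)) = 51 / 355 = 0.14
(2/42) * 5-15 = -310/21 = -14.76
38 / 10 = 19 / 5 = 3.80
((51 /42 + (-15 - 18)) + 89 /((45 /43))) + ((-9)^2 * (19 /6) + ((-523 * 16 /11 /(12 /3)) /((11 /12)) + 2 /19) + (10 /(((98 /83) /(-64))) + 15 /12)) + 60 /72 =-8872575427 /20277180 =-437.56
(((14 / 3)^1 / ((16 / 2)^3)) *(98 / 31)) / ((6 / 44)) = 0.21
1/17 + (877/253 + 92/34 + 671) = 677.23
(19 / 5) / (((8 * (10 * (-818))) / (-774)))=7353 / 163600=0.04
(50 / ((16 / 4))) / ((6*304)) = 0.01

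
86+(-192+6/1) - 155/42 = -4355/42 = -103.69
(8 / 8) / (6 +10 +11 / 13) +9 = 1984 / 219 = 9.06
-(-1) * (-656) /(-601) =656 /601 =1.09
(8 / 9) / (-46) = -4 / 207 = -0.02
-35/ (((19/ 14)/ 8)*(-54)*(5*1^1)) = 392/ 513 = 0.76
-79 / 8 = -9.88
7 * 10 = 70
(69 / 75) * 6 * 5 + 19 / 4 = 647 / 20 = 32.35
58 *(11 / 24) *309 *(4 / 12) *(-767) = -25201319 / 12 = -2100109.92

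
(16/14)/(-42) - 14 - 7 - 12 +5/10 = -9563/294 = -32.53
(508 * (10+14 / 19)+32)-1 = 104221 / 19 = 5485.32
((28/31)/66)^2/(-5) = -196/5232645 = -0.00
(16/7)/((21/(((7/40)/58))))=1/3045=0.00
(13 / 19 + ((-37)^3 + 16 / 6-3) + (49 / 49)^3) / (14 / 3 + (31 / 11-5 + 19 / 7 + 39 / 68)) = -15117085984 / 1722863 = -8774.40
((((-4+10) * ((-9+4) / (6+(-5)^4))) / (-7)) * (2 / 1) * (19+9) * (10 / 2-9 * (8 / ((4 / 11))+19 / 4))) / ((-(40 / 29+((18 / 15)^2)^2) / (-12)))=-1538268750 / 4936313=-311.62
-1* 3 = -3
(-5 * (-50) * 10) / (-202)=-1250 / 101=-12.38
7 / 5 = 1.40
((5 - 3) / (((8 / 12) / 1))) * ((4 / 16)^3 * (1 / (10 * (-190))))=-3 / 121600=-0.00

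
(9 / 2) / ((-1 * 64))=-0.07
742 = 742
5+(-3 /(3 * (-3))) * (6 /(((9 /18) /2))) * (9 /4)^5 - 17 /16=465.26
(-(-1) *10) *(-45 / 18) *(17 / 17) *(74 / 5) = -370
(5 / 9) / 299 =5 / 2691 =0.00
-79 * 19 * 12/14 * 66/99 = -6004/7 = -857.71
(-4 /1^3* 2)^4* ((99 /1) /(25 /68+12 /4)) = 27574272 /229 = 120411.67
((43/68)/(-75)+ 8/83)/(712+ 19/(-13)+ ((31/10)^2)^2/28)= 1355208400/10998882317109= 0.00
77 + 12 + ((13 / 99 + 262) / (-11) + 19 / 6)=148837 / 2178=68.34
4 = 4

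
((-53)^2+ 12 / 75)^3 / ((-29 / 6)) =-2078263947713934 / 453125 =-4586513539.78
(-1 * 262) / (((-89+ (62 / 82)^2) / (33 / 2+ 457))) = 208539817 / 148648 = 1402.91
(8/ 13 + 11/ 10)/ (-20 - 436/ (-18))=2007/ 4940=0.41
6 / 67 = 0.09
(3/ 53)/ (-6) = -0.01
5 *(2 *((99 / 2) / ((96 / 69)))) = 11385 / 32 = 355.78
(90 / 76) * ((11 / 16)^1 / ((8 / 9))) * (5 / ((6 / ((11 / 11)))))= 7425 / 9728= 0.76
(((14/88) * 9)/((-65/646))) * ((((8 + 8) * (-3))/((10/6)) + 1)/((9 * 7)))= 44897/7150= 6.28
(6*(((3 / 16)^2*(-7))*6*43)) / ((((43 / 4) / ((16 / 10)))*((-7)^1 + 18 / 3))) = 567 / 10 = 56.70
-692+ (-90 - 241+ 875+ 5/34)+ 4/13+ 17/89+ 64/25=-142397893/983450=-144.79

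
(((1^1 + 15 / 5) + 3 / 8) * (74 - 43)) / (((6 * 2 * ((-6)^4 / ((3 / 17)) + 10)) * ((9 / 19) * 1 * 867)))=20615 / 5508793152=0.00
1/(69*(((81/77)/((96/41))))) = 2464/76383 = 0.03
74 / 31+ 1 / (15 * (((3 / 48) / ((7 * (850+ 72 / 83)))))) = 245291714 / 38595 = 6355.53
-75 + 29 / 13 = -946 / 13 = -72.77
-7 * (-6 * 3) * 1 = 126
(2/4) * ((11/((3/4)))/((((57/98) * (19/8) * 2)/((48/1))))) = 137984/1083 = 127.41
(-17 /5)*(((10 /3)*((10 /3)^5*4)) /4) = -3400000 /729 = -4663.92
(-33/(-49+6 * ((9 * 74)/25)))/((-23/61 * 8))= 50325/509864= 0.10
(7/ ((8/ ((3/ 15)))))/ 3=7/ 120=0.06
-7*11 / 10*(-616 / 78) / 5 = 11858 / 975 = 12.16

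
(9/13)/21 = 3/91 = 0.03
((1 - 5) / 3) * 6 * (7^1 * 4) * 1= -224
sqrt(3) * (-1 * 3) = -5.20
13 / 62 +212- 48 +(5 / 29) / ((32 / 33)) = 4729099 / 28768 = 164.39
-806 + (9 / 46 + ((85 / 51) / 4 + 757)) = -13355 / 276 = -48.39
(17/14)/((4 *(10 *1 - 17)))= -17/392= -0.04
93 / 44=2.11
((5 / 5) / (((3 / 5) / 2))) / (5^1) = 2 / 3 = 0.67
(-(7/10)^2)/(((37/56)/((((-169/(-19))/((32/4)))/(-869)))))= 57967/61090700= 0.00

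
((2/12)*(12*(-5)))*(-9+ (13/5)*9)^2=-10368/5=-2073.60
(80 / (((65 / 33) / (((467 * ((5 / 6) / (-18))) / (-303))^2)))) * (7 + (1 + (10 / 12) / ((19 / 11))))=1.75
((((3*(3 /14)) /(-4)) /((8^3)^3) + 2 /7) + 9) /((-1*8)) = -9970459793 /8589934592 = -1.16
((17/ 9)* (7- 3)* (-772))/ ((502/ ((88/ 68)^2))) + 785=29399059/ 38403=765.54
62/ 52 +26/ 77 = 3063/ 2002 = 1.53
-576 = -576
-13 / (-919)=13 / 919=0.01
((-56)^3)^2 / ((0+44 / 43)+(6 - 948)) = -663081058304 / 20231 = -32775495.94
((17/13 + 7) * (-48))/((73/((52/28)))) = -5184/511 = -10.14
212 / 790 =106 / 395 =0.27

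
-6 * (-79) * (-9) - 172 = -4438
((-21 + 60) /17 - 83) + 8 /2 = -1304 /17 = -76.71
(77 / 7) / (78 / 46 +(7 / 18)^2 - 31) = -81972 / 217249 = -0.38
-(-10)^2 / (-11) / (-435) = -20 / 957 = -0.02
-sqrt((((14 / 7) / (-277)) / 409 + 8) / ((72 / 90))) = -sqrt(513411021030) / 226586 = -3.16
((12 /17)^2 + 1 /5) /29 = 1009 /41905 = 0.02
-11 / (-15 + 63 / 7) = 11 / 6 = 1.83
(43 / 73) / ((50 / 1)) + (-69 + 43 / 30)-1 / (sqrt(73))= -369863 / 5475-sqrt(73) / 73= -67.67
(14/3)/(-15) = -14/45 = -0.31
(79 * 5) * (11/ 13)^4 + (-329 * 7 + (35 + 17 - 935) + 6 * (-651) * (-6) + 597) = 21049.49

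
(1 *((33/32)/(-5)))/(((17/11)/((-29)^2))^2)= -2824173033/46240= -61076.41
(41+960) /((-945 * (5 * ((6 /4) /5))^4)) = -2288 /10935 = -0.21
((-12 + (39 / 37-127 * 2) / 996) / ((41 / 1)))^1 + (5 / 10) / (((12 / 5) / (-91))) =-19397557 / 1007288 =-19.26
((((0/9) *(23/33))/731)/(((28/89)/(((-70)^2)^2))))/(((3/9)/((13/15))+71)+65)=0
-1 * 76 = -76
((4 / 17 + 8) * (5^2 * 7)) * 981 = 24034500 / 17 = 1413794.12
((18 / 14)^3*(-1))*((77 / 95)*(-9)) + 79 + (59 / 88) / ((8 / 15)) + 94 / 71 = 97.09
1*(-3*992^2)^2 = 8715437604864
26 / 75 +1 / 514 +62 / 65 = 1.30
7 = 7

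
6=6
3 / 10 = 0.30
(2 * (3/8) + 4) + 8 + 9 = 87/4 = 21.75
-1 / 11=-0.09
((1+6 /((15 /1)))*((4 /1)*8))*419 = 93856 /5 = 18771.20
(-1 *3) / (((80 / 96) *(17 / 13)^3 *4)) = -19773 / 49130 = -0.40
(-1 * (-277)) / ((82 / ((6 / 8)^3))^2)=201933 / 27541504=0.01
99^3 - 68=970231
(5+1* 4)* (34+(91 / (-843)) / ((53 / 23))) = 4550979 / 14893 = 305.58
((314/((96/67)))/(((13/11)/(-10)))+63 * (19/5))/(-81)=2519261/126360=19.94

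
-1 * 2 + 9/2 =5/2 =2.50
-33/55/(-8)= 3/40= 0.08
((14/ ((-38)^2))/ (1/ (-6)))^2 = 441/ 130321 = 0.00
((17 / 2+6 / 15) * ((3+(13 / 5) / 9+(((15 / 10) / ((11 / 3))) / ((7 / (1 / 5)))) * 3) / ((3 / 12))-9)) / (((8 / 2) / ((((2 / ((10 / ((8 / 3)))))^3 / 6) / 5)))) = 8478496 / 175415625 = 0.05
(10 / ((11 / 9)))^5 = 5904900000 / 161051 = 36664.78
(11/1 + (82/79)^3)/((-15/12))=-23899188/2465195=-9.69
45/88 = 0.51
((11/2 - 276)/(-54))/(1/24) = 1082/9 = 120.22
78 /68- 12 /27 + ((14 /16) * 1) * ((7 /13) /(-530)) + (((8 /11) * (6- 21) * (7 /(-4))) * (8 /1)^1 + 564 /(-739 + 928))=101569790851 /649368720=156.41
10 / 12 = 5 / 6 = 0.83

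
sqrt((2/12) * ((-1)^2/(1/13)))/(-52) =-sqrt(78)/312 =-0.03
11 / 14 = 0.79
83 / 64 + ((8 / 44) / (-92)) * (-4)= 21127 / 16192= 1.30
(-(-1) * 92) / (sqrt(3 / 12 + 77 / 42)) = 63.74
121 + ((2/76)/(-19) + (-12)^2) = 191329/722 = 265.00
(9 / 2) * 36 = 162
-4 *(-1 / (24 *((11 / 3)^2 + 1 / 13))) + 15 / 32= 12177 / 25312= 0.48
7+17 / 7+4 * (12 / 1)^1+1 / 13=5233 / 91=57.51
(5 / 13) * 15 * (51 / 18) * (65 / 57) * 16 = 17000 / 57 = 298.25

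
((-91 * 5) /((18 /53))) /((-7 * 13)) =265 /18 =14.72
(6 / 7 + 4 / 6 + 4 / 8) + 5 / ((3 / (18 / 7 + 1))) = 335 / 42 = 7.98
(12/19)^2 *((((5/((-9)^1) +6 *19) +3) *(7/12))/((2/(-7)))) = -94.83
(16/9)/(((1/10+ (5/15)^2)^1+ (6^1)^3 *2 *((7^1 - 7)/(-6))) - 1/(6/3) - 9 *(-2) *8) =80/6467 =0.01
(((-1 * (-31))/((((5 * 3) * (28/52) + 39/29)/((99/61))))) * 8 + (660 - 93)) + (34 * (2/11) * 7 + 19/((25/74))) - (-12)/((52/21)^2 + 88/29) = 25848785666919/36379003100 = 710.54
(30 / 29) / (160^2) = 3 / 74240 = 0.00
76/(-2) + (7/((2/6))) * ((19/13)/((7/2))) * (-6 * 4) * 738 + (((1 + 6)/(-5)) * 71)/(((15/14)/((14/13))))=-155458.53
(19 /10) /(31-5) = 19 /260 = 0.07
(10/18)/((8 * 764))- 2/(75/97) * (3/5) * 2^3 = -85371791/6876000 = -12.42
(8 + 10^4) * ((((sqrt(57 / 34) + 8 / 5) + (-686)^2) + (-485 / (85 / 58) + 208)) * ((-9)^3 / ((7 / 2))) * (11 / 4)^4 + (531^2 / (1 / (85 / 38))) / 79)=-400738269329669218347 / 7144760 - 13352284539 * sqrt(1938) / 3808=-56088570112465.79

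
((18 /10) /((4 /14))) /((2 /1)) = 63 /20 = 3.15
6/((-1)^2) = 6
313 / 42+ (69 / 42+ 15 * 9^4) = 2066906 / 21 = 98424.10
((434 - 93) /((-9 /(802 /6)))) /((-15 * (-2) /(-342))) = 2598079 /45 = 57735.09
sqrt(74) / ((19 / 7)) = 7*sqrt(74) / 19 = 3.17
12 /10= 6 /5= 1.20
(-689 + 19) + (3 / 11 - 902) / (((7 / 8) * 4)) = -10204 / 11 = -927.64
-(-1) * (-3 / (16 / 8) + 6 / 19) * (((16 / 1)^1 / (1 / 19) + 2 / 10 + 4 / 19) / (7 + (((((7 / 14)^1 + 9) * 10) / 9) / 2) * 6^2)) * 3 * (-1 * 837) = 653540481 / 142234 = 4594.83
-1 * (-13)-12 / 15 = 61 / 5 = 12.20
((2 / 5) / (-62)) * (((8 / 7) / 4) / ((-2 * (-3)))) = -1 / 3255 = -0.00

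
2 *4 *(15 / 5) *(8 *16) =3072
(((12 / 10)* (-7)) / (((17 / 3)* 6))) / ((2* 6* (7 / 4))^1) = -1 / 85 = -0.01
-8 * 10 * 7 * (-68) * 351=13366080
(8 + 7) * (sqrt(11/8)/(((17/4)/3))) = 12.42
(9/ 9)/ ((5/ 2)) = 2/ 5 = 0.40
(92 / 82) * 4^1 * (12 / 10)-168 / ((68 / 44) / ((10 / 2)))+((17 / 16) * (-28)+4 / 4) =-7902503 / 13940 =-566.89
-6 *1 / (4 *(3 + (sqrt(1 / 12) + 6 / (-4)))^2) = -54 / (sqrt(3) + 9)^2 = -0.47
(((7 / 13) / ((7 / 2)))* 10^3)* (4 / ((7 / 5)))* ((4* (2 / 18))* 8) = 1280000 / 819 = 1562.88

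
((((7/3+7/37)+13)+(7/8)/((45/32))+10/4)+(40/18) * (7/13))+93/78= 35021/1665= 21.03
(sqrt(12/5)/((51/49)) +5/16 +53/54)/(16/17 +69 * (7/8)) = 0.05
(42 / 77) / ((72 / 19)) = 19 / 132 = 0.14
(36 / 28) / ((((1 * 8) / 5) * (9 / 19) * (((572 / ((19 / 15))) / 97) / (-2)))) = -35017 / 48048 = -0.73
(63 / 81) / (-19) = -0.04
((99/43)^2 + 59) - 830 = -1415778/1849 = -765.70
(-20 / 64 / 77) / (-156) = 5 / 192192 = 0.00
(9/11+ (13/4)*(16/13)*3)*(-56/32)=-987/44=-22.43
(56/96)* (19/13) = 133/156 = 0.85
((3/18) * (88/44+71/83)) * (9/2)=2.14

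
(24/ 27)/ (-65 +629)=2/ 1269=0.00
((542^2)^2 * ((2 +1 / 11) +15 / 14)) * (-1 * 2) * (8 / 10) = -168107116431808 / 385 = -436641860861.84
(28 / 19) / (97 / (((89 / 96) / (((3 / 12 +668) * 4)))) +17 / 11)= 3916 / 743177533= 0.00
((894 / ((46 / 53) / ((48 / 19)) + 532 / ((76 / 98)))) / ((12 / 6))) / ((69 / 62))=11750736 / 20079667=0.59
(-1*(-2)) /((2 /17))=17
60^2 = 3600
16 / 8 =2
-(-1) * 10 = 10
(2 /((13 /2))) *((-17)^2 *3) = 3468 /13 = 266.77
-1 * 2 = -2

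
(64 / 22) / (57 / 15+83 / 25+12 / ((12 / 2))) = 0.32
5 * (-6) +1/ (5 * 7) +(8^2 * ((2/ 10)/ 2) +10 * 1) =-95/ 7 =-13.57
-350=-350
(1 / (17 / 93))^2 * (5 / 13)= 43245 / 3757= 11.51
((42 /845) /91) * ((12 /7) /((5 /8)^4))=294912 /48059375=0.01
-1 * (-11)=11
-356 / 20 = -89 / 5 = -17.80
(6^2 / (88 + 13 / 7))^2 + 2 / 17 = 0.28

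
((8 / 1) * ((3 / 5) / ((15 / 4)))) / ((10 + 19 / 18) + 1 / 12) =1152 / 10025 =0.11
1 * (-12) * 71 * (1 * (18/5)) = -15336/5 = -3067.20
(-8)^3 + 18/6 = -509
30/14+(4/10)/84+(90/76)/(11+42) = 229441/105735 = 2.17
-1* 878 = -878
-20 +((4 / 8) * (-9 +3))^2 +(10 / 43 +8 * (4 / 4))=-119 / 43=-2.77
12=12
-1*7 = -7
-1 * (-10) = 10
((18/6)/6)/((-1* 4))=-1/8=-0.12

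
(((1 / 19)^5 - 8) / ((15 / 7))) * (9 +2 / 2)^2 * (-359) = 995589835660 / 7428297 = 134026.66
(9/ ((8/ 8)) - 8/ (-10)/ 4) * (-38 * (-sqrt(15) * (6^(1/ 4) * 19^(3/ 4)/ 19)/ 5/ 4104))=23 * 2^(1/ 4) * sqrt(5) * 57^(3/ 4)/ 25650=0.05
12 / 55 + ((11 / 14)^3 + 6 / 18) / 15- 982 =-1333460501 / 1358280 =-981.73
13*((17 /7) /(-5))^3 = -63869 /42875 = -1.49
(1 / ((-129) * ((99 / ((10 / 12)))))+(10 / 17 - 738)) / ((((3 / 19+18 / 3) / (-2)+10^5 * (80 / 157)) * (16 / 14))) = -20057946590101 / 1583916959076408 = -0.01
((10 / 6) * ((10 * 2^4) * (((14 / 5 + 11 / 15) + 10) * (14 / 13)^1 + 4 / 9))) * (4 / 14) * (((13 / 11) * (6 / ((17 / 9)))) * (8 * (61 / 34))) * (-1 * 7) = -1372021760 / 3179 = -431589.10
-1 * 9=-9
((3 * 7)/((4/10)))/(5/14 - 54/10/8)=-14700/89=-165.17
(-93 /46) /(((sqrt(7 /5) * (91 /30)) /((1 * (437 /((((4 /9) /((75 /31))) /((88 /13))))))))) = -12696750 * sqrt(35) /8281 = -9070.76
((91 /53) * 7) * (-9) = -5733 /53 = -108.17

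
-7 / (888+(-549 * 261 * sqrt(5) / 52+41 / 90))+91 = 105618321900 * sqrt(5) / 203561659611929+18524145078476219 / 203561659611929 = 91.00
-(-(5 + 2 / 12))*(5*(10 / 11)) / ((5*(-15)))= -31 / 99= -0.31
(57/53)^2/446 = 3249/1252814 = 0.00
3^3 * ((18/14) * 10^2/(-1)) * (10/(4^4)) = -30375/224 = -135.60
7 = 7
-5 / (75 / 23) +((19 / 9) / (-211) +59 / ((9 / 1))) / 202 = -1439384 / 958995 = -1.50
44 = 44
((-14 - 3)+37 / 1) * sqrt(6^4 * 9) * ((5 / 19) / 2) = 284.21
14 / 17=0.82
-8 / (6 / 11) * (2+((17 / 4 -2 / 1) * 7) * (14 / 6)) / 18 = -1705 / 54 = -31.57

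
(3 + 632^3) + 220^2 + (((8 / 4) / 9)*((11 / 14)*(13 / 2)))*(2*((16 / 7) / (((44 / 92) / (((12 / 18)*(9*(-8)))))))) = 37115125993 / 147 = 252483850.29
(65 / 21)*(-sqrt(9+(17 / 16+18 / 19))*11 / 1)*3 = -715*sqrt(63593) / 532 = -338.92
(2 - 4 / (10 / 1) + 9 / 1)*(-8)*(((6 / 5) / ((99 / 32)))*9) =-81408 / 275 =-296.03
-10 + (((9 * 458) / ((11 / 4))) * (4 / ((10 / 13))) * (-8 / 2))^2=2940374391254 / 3025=972024592.15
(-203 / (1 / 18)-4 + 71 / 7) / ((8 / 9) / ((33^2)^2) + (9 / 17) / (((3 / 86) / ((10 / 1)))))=-4633221388455 / 192759600292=-24.04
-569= -569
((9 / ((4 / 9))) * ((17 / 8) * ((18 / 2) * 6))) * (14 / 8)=260253 / 64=4066.45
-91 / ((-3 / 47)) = 4277 / 3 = 1425.67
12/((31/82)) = 984/31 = 31.74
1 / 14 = 0.07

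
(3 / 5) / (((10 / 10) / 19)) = 57 / 5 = 11.40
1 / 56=0.02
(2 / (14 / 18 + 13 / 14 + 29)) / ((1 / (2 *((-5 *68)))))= -171360 / 3869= -44.29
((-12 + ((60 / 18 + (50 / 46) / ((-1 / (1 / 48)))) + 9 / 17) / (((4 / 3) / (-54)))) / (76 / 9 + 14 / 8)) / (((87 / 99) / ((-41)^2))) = -1046473126677 / 33291304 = -31433.83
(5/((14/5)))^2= 625/196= 3.19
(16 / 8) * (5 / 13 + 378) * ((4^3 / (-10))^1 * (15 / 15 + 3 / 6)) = -472224 / 65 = -7264.98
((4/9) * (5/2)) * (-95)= -105.56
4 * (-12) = -48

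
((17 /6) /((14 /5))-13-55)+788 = 60565 /84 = 721.01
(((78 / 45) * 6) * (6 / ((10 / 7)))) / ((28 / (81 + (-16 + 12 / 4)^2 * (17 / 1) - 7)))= 114933 / 25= 4597.32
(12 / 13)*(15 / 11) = 180 / 143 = 1.26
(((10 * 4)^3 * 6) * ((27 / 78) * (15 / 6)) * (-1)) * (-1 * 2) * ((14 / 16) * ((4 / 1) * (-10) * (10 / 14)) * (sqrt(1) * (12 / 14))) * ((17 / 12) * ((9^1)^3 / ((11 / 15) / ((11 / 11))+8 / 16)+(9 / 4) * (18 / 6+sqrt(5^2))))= -41376096000000 / 3367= -12288712800.71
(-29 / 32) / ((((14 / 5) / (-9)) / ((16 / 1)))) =1305 / 28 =46.61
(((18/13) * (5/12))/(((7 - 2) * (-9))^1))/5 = -1/390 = -0.00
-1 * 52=-52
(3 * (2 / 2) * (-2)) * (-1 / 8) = 0.75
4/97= 0.04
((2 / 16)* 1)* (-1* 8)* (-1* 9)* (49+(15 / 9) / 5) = 444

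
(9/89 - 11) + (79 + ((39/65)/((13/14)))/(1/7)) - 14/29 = 12102809/167765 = 72.14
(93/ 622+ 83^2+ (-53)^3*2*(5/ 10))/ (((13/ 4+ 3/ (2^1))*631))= -176632886/ 3728579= -47.37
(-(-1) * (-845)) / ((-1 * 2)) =845 / 2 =422.50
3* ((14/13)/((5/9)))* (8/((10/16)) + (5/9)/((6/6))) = 25242/325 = 77.67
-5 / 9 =-0.56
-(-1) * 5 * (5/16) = 25/16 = 1.56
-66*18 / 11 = -108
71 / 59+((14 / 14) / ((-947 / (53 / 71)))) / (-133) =1.20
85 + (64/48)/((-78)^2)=387856/4563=85.00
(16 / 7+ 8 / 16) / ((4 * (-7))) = -39 / 392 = -0.10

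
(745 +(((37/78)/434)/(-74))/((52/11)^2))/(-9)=-136388353799/1647644544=-82.78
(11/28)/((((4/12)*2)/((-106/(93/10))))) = -2915/434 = -6.72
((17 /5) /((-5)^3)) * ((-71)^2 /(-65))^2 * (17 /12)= -7343975809 /31687500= -231.76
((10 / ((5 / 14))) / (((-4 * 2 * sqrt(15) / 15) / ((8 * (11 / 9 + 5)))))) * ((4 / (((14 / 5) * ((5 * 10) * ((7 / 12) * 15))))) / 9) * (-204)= 49.94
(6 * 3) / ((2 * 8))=9 / 8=1.12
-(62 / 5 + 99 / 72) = -551 / 40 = -13.78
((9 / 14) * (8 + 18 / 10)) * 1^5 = 6.30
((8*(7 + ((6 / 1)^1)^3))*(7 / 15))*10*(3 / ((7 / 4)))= 14272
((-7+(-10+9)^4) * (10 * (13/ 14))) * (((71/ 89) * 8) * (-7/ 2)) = 110760/ 89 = 1244.49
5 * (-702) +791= -2719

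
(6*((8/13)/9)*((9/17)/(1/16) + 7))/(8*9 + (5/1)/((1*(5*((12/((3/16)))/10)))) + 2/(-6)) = 134656/1523795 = 0.09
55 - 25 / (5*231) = 12700 / 231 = 54.98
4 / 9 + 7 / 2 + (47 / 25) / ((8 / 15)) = 2689 / 360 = 7.47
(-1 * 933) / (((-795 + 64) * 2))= 933 / 1462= 0.64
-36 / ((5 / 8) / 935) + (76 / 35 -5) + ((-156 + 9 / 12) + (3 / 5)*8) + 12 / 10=-7561131 / 140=-54008.08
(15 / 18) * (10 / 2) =4.17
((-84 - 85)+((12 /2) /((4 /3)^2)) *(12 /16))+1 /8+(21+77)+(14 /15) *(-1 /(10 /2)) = -164473 /2400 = -68.53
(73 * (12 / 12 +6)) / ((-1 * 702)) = -0.73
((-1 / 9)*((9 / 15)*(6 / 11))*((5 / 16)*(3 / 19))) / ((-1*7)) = 3 / 11704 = 0.00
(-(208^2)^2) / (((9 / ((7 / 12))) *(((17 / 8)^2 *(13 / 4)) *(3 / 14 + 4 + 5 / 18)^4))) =-20302.19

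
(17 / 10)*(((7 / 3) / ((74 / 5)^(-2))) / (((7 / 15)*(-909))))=-46546 / 22725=-2.05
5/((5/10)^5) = 160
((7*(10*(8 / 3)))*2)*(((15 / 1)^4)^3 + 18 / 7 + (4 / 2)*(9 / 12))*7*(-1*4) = -1356281718750042560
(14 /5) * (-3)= -42 /5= -8.40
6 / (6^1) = 1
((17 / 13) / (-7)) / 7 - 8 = -5113 / 637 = -8.03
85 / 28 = 3.04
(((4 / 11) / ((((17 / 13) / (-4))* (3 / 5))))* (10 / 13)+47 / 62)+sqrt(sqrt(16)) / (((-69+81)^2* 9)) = -2503367 / 3756456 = -0.67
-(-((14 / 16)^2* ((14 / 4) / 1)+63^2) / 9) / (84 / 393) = 9513875 / 4608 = 2064.64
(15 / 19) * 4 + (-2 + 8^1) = 174 / 19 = 9.16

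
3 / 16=0.19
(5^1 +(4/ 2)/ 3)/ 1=17/ 3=5.67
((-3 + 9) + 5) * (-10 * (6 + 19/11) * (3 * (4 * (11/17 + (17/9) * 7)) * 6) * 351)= -297928800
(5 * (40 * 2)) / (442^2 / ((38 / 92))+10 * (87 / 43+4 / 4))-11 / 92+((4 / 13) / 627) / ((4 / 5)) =-658213082221 / 5573063113332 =-0.12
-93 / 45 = -31 / 15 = -2.07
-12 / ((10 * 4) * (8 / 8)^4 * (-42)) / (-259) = -1 / 36260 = -0.00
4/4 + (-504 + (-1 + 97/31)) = -15527/31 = -500.87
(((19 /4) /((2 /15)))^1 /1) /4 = 285 /32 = 8.91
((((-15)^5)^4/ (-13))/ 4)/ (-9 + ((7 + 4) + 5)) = -332525673007965087890625/ 364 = -913532068703200790908.31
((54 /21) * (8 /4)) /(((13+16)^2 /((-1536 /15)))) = -18432 /29435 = -0.63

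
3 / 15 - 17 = -84 / 5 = -16.80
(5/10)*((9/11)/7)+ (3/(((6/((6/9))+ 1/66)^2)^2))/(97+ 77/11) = 2095019823447/35845438378750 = 0.06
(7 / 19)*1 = 7 / 19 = 0.37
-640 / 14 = -320 / 7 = -45.71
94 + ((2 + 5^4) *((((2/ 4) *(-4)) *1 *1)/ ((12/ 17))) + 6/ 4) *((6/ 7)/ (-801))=179236/ 1869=95.90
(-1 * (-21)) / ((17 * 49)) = 3 / 119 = 0.03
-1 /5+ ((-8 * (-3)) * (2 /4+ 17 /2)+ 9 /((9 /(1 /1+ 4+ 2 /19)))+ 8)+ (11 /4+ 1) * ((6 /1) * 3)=56317 /190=296.41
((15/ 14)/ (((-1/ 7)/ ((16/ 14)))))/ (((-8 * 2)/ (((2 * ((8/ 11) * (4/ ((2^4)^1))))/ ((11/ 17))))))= 255/ 847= 0.30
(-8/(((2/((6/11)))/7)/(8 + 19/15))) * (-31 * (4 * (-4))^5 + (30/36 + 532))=-759089192036/165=-4600540557.79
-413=-413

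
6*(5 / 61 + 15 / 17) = 6000 / 1037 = 5.79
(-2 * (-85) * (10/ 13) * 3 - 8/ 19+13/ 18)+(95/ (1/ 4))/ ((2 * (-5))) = 1576591/ 4446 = 354.61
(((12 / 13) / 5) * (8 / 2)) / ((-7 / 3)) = -144 / 455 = -0.32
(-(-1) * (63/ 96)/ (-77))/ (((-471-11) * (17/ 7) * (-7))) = -3/ 2884288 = -0.00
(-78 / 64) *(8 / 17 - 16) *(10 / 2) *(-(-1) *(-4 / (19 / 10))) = -64350 / 323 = -199.23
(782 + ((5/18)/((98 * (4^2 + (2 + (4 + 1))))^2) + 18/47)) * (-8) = -6259.06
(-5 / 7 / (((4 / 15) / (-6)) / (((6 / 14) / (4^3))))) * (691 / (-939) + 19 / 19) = 0.03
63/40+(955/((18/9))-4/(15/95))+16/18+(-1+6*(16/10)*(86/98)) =8150651/17640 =462.06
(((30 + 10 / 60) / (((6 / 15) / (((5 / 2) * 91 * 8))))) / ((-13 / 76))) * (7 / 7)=-2407300 / 3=-802433.33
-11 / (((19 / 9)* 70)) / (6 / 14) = -33 / 190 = -0.17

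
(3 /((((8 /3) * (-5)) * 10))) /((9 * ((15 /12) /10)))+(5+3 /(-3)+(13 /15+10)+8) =22.85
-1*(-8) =8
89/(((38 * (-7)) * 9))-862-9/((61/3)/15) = -126856307/146034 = -868.68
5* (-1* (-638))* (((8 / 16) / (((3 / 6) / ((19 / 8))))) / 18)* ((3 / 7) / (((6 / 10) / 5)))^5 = 295947265625 / 1210104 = 244563.50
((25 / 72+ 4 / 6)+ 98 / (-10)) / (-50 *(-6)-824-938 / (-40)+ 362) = 3163 / 49878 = 0.06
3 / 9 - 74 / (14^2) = -13 / 294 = -0.04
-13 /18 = -0.72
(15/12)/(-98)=-5/392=-0.01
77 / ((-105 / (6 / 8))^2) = 11 / 2800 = 0.00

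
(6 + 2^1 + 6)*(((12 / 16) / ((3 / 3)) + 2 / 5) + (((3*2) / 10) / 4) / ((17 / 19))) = 1568 / 85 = 18.45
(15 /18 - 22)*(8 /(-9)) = 508 /27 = 18.81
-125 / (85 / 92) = -2300 / 17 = -135.29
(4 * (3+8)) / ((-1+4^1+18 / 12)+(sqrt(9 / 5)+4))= 7480 / 1409 -528 * sqrt(5) / 1409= 4.47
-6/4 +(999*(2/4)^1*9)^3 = 726815186259/8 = 90851898282.38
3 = 3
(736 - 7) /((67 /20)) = 14580 /67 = 217.61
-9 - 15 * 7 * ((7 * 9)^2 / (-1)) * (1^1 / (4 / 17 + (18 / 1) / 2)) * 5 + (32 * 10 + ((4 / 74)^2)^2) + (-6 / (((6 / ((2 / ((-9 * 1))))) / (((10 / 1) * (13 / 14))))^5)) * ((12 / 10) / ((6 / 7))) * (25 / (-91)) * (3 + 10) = 5344190389876508292720022 / 23653440230776584291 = 225937.13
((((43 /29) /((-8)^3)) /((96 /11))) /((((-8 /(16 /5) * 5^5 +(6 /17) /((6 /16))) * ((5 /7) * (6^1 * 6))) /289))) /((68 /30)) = 0.00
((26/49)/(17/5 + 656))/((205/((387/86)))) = 39/2207891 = 0.00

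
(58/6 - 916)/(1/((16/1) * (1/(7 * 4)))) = -517.90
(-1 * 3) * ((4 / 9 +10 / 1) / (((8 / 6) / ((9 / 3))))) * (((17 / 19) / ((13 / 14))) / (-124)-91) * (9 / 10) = 1768596417 / 306280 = 5774.44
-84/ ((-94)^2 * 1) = -21/ 2209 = -0.01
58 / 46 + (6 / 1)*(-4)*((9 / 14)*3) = -7249 / 161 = -45.02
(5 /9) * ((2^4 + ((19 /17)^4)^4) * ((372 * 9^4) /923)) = 1446815754503147984475409380 /44914280101240519607963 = 32212.82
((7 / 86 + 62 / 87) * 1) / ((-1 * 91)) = -0.01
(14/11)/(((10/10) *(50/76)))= 532/275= 1.93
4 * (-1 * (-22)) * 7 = 616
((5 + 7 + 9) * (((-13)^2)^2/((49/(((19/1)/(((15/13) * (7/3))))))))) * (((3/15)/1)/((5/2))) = 42327402/6125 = 6910.60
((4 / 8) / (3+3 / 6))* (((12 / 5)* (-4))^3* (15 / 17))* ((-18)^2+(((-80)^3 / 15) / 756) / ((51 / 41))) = -34076704768 / 1062075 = -32085.03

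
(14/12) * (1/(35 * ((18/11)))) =0.02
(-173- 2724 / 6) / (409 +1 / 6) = -3762 / 2455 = -1.53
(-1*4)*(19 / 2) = -38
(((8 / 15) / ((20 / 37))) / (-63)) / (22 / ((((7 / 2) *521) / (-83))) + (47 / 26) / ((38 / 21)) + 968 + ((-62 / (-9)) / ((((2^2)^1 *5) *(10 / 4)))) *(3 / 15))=-0.00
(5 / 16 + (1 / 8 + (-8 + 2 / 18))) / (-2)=1073 / 288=3.73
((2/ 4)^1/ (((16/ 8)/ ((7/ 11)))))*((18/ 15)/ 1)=21/ 110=0.19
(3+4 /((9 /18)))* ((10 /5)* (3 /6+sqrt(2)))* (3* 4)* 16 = 2112+4224* sqrt(2) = 8085.64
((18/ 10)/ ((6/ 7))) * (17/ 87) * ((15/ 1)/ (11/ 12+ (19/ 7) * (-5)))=-14994/ 30827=-0.49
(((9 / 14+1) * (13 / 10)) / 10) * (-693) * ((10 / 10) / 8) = -29601 / 1600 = -18.50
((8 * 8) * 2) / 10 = 64 / 5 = 12.80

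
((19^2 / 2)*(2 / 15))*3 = 361 / 5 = 72.20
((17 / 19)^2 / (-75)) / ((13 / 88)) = -25432 / 351975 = -0.07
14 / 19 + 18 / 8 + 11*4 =3571 / 76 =46.99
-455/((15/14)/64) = -81536/3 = -27178.67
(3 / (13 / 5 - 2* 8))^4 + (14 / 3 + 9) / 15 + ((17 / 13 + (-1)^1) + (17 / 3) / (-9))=20925105989 / 35365217355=0.59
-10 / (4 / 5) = -25 / 2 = -12.50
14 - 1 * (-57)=71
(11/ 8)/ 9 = 11/ 72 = 0.15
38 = 38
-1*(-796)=796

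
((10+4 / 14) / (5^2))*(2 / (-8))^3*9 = -81 / 1400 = -0.06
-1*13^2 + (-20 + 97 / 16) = -2927 / 16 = -182.94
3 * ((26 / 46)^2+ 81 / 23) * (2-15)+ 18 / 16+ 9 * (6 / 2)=-514959 / 4232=-121.68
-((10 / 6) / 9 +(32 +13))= -1220 / 27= -45.19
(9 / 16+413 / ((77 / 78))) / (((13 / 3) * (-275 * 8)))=-221193 / 5033600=-0.04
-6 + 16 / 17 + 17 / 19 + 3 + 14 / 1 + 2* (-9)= -1668 / 323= -5.16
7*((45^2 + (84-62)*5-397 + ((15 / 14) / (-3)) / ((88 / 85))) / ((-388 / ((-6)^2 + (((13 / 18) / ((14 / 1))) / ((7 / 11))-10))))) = -32830457179 / 40153344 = -817.63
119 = 119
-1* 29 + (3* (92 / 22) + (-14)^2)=1975 / 11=179.55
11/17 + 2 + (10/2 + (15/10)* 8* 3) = 742/17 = 43.65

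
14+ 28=42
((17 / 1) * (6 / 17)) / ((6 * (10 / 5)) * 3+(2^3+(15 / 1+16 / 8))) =6 / 61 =0.10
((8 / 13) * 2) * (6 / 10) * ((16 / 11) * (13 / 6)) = 128 / 55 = 2.33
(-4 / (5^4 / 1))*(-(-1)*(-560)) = 448 / 125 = 3.58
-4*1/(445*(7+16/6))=-12/12905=-0.00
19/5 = 3.80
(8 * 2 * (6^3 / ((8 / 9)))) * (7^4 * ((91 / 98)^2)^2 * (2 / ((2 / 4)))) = 27761292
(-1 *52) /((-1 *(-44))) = -13 /11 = -1.18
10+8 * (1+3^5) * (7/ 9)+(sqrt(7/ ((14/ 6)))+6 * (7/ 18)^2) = sqrt(3)+82573/ 54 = 1530.86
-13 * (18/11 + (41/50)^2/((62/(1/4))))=-145320383/6820000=-21.31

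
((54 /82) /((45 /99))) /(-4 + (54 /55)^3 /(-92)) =-227301525 /629180506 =-0.36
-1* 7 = -7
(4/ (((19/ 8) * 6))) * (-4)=-64/ 57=-1.12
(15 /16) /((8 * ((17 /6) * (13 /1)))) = 45 /14144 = 0.00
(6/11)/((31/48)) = 288/341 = 0.84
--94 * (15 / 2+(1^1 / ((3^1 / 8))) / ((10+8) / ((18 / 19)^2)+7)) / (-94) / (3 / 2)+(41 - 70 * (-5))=187950 / 487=385.93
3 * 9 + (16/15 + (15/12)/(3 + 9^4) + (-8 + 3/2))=21.57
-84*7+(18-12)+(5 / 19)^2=-210077 / 361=-581.93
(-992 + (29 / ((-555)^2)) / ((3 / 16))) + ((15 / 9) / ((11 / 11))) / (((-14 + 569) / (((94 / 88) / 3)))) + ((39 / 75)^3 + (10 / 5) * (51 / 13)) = -36119439744437 / 36706312500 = -984.01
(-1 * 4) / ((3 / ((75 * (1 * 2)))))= -200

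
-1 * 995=-995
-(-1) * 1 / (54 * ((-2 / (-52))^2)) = 338 / 27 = 12.52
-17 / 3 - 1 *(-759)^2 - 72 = -1728476 / 3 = -576158.67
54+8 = 62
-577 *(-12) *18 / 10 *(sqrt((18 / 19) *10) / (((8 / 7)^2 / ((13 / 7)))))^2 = 1161087291 / 4864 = 238710.38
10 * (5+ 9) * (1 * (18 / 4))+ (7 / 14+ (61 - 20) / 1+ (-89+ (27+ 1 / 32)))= 19505 / 32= 609.53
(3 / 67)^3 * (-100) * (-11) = 29700 / 300763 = 0.10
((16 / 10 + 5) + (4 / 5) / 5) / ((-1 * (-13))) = 13 / 25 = 0.52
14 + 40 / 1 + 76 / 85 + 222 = 23536 / 85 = 276.89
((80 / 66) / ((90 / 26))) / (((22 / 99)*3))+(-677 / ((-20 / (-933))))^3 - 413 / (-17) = -424126152973359126443 / 13464000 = -31500754082988.65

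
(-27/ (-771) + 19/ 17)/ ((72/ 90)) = 6295/ 4369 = 1.44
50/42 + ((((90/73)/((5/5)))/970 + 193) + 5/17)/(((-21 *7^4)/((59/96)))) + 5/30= 789400053451/582674756832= 1.35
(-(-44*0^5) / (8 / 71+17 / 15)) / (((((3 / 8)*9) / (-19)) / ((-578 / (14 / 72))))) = 0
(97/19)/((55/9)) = 873/1045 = 0.84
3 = 3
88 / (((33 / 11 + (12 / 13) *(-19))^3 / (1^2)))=-193336 / 6751269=-0.03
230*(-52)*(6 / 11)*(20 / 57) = -478400 / 209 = -2289.00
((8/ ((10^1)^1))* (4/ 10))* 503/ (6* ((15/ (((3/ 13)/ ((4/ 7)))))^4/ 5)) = 1207703/ 17136600000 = 0.00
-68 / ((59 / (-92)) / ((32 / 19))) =200192 / 1121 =178.58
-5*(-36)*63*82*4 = 3719520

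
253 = 253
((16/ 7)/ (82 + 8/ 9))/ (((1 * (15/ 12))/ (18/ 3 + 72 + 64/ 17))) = 80064/ 44387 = 1.80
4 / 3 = 1.33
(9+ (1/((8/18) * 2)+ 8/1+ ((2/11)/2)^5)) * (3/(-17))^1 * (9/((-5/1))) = 630514881/109514680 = 5.76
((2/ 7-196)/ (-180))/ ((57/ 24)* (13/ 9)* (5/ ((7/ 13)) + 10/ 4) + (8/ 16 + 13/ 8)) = 1096/ 42897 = 0.03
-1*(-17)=17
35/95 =7/19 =0.37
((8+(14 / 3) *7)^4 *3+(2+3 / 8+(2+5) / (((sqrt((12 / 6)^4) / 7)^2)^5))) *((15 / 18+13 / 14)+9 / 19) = 51813630809205619 / 2824077312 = 18347100.69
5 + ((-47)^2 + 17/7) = 15515/7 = 2216.43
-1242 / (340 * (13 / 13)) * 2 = -621 / 85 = -7.31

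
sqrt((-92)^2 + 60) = 2 * sqrt(2131) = 92.33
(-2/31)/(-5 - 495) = 1/7750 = 0.00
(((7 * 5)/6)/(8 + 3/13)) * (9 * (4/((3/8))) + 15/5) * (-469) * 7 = -49294245/214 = -230346.94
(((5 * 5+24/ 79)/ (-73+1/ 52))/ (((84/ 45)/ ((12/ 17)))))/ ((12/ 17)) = -25987/ 139909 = -0.19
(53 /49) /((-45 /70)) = -106 /63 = -1.68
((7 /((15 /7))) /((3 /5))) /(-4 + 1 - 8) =-49 /99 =-0.49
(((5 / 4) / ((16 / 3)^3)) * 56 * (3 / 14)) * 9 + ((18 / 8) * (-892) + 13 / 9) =-73899995 / 36864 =-2004.67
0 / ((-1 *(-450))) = 0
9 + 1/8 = 73/8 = 9.12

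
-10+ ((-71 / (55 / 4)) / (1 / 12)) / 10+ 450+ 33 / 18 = 435.64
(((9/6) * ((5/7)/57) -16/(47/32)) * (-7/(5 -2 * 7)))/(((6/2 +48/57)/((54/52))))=-407871/178412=-2.29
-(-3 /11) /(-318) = -1 /1166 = -0.00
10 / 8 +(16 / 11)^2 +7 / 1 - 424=-200199 / 484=-413.63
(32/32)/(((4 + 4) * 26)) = 0.00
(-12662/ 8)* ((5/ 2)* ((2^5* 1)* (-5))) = 633100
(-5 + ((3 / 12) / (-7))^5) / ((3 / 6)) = -86051841 / 8605184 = -10.00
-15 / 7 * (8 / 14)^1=-60 / 49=-1.22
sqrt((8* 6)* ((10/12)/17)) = 2* sqrt(170)/17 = 1.53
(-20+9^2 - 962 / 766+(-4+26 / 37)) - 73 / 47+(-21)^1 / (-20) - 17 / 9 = 6480443153 / 119886660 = 54.05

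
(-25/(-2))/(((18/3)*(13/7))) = 175/156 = 1.12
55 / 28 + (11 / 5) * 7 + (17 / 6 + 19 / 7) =22.91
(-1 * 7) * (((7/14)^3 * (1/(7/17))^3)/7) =-1.79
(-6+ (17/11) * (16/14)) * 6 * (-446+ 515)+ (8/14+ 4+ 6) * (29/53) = -1018498/583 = -1746.99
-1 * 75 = -75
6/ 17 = 0.35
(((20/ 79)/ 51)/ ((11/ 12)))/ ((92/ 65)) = 1300/ 339779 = 0.00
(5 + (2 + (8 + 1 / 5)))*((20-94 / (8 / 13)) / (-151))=10089 / 755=13.36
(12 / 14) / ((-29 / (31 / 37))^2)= 5766 / 8059303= 0.00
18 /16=1.12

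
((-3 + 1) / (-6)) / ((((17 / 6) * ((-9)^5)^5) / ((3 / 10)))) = -0.00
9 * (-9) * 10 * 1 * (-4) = 3240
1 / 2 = 0.50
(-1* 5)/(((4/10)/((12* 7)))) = -1050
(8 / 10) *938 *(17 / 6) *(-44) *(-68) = 95420864 / 15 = 6361390.93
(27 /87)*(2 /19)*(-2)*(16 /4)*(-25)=3600 /551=6.53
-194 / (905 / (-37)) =7178 / 905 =7.93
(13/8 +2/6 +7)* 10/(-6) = -1075/72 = -14.93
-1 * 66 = -66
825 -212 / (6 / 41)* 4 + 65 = -4904.67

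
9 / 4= 2.25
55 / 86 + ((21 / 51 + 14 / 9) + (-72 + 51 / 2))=-288773 / 6579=-43.89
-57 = -57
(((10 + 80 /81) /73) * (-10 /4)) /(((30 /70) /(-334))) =5202050 /17739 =293.25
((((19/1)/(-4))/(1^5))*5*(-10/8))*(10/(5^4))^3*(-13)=-247/156250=-0.00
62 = 62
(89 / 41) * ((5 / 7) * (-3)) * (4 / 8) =-1335 / 574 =-2.33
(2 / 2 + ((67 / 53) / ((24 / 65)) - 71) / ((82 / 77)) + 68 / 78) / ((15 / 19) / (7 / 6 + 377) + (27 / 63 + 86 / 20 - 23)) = 125999280474305 / 37378626397944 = 3.37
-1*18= -18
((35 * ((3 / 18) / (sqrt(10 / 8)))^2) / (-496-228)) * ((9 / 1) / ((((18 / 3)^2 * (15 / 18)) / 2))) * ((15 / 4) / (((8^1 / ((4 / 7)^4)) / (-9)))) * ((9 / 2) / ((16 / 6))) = 243 / 496664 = 0.00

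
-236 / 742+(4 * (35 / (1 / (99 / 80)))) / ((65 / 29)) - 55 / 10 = 6894777 / 96460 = 71.48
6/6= 1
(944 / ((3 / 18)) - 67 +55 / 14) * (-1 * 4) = -156826 / 7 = -22403.71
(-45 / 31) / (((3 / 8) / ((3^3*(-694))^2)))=-1359145718.71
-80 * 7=-560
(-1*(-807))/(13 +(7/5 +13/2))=8070/209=38.61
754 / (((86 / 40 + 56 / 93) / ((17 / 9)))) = 7947160 / 15357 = 517.49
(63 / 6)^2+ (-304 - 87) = -1123 / 4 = -280.75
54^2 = 2916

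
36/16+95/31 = 659/124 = 5.31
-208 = -208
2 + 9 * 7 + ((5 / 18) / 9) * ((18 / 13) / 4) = 30425 / 468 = 65.01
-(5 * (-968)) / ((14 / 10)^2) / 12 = 30250 / 147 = 205.78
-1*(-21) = 21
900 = 900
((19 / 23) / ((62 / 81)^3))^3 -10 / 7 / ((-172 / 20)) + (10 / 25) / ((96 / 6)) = 1596769636939598823033243 / 247882126672624898961920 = 6.44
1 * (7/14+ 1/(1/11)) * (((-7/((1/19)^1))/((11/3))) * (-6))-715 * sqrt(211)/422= 27531/11-715 * sqrt(211)/422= 2478.21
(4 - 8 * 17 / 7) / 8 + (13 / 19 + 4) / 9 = -3371 / 2394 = -1.41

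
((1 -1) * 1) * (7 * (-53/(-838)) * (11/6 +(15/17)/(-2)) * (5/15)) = 0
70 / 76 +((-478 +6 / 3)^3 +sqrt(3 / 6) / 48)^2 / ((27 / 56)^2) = 49900381706963123046319 / 997272 - 21138634496*sqrt(2) / 2187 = 50036882308268166.73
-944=-944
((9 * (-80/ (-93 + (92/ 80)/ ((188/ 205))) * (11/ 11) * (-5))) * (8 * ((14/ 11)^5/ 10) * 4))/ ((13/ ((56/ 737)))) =-260914686197760/ 106458243331583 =-2.45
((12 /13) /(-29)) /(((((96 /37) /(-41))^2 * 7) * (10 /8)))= -2301289 /2533440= -0.91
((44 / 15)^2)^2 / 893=3748096 / 45208125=0.08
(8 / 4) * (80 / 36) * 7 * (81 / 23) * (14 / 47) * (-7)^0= 35280 / 1081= 32.64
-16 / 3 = -5.33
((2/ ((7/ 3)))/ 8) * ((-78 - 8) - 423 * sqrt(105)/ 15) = -423 * sqrt(105)/ 140 - 129/ 14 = -40.17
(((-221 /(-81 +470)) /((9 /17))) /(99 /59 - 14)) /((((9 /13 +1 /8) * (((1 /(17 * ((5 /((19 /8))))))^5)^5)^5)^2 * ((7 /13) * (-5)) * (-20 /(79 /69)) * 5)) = 913588553721686074097316979533162875404692582946563236145542196154546925167040127318854321251699470318487246407728895968414175965538492627185687128735056522634769333986270267616524349673035622071946895907256928112171121525182641709367419643429813123454263529723067190178205693584706076488852069088620228106322284239509400832180137263541015685104652391806120937200331167479627328047210327635821970038273532735323546497727861231295325053619659285263093786457169885711564800000000000000000000000000000000000000000000000000000000000000000000000000000000000000000000000000000000000000000000000000000000000000000000000000000000000000000000000000000000000000000000000000000000000000000000000000000000000000000000000000000 /59989313300375932011767714754373149256554136199267000321749521677192591648525401626755395285466954519970043626521923715940910262009251257750880600318647860442733421701031018378228369330072612636338597709151997648526273898763870589948658774718390758441099443196640468046320378737027130642823059041928692128856043213677501222589641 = 15229188391392387128187900000000000000000000000000000000000000000000000000000000000000000000000000000000000000000000000000000000000000000000000000000000000000000000000000000000000000000000000000000000000000000000000000000000000000000000000000000000000000000000000000000000000000000000000000000000000000000000000000000000000000000000000000000000000000000000000000000000000000000000000000.00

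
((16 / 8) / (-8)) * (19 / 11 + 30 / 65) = -313 / 572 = -0.55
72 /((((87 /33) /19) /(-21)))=-316008 /29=-10896.83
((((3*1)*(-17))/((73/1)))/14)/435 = -17/148190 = -0.00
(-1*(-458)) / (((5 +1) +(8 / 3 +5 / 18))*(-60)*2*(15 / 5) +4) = -229 / 1608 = -0.14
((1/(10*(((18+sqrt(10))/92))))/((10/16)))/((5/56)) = 185472/19625 - 10304*sqrt(10)/19625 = 7.79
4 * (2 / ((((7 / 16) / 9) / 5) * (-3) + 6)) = 1920 / 1433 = 1.34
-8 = -8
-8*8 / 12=-16 / 3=-5.33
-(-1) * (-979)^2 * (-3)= -2875323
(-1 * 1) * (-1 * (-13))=-13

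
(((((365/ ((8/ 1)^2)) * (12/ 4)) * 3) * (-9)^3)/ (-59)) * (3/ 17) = 7184295/ 64192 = 111.92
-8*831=-6648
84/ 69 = 28/ 23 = 1.22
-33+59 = 26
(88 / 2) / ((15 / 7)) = 308 / 15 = 20.53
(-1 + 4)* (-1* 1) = -3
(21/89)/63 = 1/267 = 0.00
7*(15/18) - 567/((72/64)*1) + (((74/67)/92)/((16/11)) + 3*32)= -59493707/147936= -402.16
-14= -14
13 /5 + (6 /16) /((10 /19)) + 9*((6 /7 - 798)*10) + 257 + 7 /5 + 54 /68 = -680492937 /9520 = -71480.35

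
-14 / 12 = -7 / 6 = -1.17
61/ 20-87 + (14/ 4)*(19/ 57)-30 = -6767/ 60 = -112.78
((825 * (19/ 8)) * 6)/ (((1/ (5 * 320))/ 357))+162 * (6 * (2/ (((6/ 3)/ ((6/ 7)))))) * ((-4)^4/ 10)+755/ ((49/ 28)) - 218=235031703966/ 35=6715191541.89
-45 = -45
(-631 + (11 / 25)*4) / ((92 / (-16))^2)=-251696 / 13225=-19.03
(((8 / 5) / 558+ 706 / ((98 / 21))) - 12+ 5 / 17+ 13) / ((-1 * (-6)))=25329491 / 996030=25.43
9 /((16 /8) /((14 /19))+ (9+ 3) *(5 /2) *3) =63 /649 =0.10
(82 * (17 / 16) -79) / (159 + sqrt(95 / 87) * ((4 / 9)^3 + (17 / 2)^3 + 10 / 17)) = -1104771901488840 / 331340590664632463 + 49101055403985 * sqrt(8265) / 331340590664632463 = 0.01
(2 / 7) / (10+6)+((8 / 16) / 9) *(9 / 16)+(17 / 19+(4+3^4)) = 85.94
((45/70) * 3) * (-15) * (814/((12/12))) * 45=-7417575/7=-1059653.57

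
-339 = -339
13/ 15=0.87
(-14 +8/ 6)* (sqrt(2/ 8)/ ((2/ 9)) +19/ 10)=-1577/ 30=-52.57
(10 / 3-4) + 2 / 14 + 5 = 94 / 21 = 4.48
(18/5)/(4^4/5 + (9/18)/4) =144/2053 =0.07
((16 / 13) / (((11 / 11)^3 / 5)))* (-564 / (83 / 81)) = -3654720 / 1079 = -3387.14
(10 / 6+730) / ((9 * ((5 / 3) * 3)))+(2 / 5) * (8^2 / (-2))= 467 / 135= 3.46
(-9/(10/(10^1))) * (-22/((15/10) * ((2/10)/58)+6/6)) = 10440/53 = 196.98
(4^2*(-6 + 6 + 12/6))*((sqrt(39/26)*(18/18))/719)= 16*sqrt(6)/719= 0.05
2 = 2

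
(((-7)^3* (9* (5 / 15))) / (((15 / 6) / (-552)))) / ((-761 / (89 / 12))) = -2214.31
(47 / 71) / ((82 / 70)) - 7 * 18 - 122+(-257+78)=-426.43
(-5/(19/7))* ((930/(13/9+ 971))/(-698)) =0.00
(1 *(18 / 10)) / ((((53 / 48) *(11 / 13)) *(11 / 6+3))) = 33696 / 84535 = 0.40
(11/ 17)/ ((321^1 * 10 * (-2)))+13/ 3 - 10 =-206157/ 36380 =-5.67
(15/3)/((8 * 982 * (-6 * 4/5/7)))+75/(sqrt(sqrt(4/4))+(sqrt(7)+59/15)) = 15695605325/735510144 - 16875 * sqrt(7)/3901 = 9.89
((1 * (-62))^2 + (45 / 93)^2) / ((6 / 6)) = 3844.23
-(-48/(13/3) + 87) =-987/13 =-75.92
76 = 76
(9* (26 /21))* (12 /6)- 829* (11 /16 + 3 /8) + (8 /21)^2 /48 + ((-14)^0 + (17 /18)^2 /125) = -6806966981 /7938000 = -857.52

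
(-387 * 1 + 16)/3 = -123.67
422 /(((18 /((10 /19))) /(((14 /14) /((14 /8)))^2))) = 33760 /8379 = 4.03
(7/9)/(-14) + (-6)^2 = 35.94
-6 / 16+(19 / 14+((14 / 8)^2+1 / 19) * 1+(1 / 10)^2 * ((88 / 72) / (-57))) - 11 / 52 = 72555121 / 18673200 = 3.89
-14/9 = -1.56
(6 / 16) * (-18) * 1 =-27 / 4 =-6.75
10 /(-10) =-1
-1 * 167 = -167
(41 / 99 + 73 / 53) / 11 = 9400 / 57717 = 0.16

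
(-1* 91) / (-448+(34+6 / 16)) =0.22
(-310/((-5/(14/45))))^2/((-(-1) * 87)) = 753424/176175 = 4.28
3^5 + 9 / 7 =244.29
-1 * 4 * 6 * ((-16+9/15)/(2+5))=52.80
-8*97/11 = -776/11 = -70.55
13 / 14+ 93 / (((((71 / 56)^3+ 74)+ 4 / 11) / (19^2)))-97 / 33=29826136274915 / 68186999958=437.42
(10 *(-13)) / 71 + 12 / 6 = 12 / 71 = 0.17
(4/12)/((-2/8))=-4/3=-1.33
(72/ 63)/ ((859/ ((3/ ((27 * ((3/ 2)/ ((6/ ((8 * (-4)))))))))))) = -0.00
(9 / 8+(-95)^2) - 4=72177 / 8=9022.12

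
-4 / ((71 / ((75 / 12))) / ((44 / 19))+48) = -1100 / 14549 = -0.08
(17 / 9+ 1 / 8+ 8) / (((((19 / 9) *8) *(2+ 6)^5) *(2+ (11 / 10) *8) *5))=721 / 2151677952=0.00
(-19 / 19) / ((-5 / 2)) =2 / 5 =0.40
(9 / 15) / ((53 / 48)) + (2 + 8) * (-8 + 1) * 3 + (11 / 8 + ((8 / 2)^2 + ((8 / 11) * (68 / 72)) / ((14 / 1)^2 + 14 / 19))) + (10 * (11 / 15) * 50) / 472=-4427415040397 / 23143677480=-191.30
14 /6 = 7 /3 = 2.33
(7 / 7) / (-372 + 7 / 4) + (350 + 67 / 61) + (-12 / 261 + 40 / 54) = 24884600243 / 70737003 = 351.79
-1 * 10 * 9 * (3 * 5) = -1350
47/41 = 1.15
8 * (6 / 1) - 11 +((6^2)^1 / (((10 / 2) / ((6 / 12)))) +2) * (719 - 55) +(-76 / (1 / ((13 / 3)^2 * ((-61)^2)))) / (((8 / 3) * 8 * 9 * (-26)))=20818763 / 4320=4819.16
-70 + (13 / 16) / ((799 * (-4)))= -70.00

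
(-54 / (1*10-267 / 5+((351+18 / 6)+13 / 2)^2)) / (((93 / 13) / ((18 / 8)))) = -10530 / 80548447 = -0.00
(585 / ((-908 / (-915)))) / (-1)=-535275 / 908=-589.51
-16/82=-8/41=-0.20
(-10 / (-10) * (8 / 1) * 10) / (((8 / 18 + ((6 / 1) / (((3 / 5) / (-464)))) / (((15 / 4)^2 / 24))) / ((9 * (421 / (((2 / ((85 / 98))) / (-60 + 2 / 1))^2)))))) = -5180133718125 / 213888283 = -24218.88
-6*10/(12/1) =-5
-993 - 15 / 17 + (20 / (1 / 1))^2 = -10096 / 17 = -593.88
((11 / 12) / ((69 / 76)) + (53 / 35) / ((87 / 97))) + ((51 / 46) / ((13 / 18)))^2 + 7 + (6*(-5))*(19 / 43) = -42183652286 / 35117159805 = -1.20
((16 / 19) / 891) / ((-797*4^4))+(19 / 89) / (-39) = -1367232341 / 249771549456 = -0.01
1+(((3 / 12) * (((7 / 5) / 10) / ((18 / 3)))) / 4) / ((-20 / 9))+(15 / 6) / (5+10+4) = 687601 / 608000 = 1.13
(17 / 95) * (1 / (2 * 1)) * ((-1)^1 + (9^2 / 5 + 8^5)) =1393286 / 475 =2933.23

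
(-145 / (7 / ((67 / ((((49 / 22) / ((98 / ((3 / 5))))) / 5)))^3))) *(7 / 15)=-11609151037000000 / 81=-143322852308641.98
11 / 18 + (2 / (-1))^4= 299 / 18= 16.61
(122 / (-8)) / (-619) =61 / 2476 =0.02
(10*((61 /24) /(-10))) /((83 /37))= -2257 /1992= -1.13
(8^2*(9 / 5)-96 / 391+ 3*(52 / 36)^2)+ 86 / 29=190089253 / 1530765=124.18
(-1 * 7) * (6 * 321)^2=-25966332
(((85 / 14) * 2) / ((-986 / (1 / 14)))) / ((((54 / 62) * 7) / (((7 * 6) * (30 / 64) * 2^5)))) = -775 / 8526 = -0.09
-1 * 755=-755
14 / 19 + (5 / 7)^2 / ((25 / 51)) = 1655 / 931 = 1.78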